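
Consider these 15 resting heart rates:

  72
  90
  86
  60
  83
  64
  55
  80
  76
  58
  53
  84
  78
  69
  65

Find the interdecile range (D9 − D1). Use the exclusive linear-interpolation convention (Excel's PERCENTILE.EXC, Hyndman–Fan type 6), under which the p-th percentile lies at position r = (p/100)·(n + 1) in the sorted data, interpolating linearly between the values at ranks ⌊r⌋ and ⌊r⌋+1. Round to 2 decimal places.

Sorted: 53, 55, 58, 60, 64, 65, 69, 72, 76, 78, 80, 83, 84, 86, 90.
n = 15.
P10: r = 1.6; ranks 1–2 are 53, 55; interpolating gives 54.2.
P90: r = 14.4; ranks 14–15 are 86, 90; interpolating gives 87.6.
Difference: 87.6 − 54.2 = 33.4.

33.40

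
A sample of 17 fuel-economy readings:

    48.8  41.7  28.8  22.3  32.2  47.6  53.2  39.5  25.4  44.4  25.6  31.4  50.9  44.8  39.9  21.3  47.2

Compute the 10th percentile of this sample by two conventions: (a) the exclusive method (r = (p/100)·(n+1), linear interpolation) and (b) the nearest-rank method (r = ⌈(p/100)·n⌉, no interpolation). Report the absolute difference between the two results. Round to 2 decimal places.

Sorted: 21.3, 22.3, 25.4, 25.6, 28.8, 31.4, 32.2, 39.5, 39.9, 41.7, 44.4, 44.8, 47.2, 47.6, 48.8, 50.9, 53.2.
n = 17.
(a) r = 1.8; between ranks 1 (21.3) and 2 (22.3): 22.1.
(b) the nearest-rank method: rank 2 → 22.3.
|22.1 − 22.3| = 0.2.

0.20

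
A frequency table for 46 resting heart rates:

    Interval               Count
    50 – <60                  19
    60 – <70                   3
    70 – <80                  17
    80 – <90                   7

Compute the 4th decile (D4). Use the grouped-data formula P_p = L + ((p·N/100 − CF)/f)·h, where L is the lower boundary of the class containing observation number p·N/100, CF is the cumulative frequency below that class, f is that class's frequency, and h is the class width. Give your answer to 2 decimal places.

N = 46; target position k = 40/100 · 46 = 18.4.
Cumulative frequencies: 19, 22, 39, 46.
Observation 18.4 falls in the class 50 – <60.
L = 50, CF = 0, f = 19, h = 10.
P40 = 50 + ((18.4 − 0)/19)·10 = 50 + 9.68421 = 59.6842.

59.68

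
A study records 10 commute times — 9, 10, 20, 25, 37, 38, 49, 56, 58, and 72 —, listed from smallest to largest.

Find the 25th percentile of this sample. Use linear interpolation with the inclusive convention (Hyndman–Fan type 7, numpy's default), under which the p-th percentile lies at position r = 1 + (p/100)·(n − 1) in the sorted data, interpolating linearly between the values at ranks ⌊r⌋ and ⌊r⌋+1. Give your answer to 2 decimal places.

21.25

n = 10.
r = 1 + (25/100)·(10 − 1) = 1 + 2.25 = 3.25.
Rank 3 is 20 and rank 4 is 25.
Interpolate: 20 + 0.25·(25 − 20) = 20 + 0.25·5 = 21.25.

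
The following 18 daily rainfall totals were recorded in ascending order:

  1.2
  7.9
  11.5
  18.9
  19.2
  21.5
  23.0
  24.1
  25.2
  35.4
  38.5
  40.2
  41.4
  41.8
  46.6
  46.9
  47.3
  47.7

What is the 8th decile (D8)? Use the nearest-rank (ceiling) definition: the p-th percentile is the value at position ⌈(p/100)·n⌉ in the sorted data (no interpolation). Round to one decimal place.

46.6

n = 18.
Position = ⌈80/100 · 18⌉ = ⌈14.4⌉ = 15.
The value at rank 15 is 46.6.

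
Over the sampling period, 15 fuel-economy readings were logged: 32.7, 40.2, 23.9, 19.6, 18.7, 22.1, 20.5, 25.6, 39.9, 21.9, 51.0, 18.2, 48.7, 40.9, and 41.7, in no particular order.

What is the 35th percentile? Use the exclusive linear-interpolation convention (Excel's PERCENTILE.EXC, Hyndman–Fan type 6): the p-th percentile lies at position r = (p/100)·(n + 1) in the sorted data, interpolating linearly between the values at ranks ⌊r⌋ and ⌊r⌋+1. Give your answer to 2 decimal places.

Sorted: 18.2, 18.7, 19.6, 20.5, 21.9, 22.1, 23.9, 25.6, 32.7, 39.9, 40.2, 40.9, 41.7, 48.7, 51.0.
n = 15.
r = (35/100)·(15 + 1) = 5.6.
Rank 5 is 21.9 and rank 6 is 22.1.
Interpolate: 21.9 + 0.6·(22.1 − 21.9) = 21.9 + 0.6·0.2 = 22.02.

22.02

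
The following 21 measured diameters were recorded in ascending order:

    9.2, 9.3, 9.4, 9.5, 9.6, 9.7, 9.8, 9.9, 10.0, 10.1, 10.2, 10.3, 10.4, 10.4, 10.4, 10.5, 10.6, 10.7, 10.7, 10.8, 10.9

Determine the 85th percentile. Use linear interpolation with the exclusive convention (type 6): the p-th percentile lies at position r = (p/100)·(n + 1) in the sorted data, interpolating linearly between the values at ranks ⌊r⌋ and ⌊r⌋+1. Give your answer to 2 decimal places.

n = 21.
r = (85/100)·(21 + 1) = 18.7.
Rank 18 is 10.7 and rank 19 is 10.7.
Interpolate: 10.7 + 0.7·(10.7 − 10.7) = 10.7 + 0.7·0 = 10.7.

10.70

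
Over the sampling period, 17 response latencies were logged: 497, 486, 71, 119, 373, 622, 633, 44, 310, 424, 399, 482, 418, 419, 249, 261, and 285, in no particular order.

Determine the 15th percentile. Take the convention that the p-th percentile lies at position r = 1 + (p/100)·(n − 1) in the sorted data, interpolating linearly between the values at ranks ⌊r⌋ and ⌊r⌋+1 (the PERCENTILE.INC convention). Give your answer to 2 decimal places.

171.00

Sorted: 44, 71, 119, 249, 261, 285, 310, 373, 399, 418, 419, 424, 482, 486, 497, 622, 633.
n = 17.
r = 1 + (15/100)·(17 − 1) = 1 + 2.4 = 3.4.
Rank 3 is 119 and rank 4 is 249.
Interpolate: 119 + 0.4·(249 − 119) = 119 + 0.4·130 = 171.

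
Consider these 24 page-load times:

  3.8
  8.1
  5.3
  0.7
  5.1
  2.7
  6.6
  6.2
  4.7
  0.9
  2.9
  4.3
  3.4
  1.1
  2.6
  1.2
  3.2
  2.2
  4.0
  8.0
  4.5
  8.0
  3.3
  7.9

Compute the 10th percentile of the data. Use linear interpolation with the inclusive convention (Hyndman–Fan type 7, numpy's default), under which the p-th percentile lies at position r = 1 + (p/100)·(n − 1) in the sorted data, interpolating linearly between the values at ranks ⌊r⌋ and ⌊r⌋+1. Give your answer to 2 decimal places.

Sorted: 0.7, 0.9, 1.1, 1.2, 2.2, 2.6, 2.7, 2.9, 3.2, 3.3, 3.4, 3.8, 4.0, 4.3, 4.5, 4.7, 5.1, 5.3, 6.2, 6.6, 7.9, 8.0, 8.0, 8.1.
n = 24.
r = 1 + (10/100)·(24 − 1) = 1 + 2.3 = 3.3.
Rank 3 is 1.1 and rank 4 is 1.2.
Interpolate: 1.1 + 0.3·(1.2 − 1.1) = 1.1 + 0.3·0.1 = 1.13.

1.13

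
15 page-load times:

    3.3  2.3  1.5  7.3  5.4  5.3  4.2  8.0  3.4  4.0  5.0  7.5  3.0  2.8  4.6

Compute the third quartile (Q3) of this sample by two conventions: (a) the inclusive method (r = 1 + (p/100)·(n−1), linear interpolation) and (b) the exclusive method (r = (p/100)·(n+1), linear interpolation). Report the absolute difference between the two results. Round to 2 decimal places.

Sorted: 1.5, 2.3, 2.8, 3.0, 3.3, 3.4, 4.0, 4.2, 4.6, 5.0, 5.3, 5.4, 7.3, 7.5, 8.0.
n = 15.
(a) r = 11.5; between ranks 11 (5.3) and 12 (5.4): 5.35.
(b) r = 12 → value at rank 12 = 5.4.
|5.35 − 5.4| = 0.05.

0.05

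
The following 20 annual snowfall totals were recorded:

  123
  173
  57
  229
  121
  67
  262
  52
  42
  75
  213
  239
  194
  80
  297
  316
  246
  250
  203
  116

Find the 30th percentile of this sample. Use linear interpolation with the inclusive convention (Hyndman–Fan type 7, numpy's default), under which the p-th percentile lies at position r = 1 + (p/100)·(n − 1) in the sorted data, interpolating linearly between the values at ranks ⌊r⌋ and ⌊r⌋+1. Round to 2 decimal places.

Sorted: 42, 52, 57, 67, 75, 80, 116, 121, 123, 173, 194, 203, 213, 229, 239, 246, 250, 262, 297, 316.
n = 20.
r = 1 + (30/100)·(20 − 1) = 1 + 5.7 = 6.7.
Rank 6 is 80 and rank 7 is 116.
Interpolate: 80 + 0.7·(116 − 80) = 80 + 0.7·36 = 105.2.

105.20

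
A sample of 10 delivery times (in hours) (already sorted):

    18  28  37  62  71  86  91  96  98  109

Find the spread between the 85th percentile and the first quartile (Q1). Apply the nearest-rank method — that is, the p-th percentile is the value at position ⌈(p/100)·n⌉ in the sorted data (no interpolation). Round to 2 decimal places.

61.00

n = 10.
P25: rank ⌈25/100·10⌉ = 3 → 37.
P85: rank ⌈85/100·10⌉ = 9 → 98.
Difference: 98 − 37 = 61.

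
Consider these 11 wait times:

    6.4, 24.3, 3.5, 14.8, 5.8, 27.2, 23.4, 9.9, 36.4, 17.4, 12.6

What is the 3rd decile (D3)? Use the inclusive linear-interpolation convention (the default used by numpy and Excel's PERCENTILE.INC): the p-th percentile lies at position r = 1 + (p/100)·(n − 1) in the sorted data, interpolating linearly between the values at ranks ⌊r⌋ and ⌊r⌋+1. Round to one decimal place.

Sorted: 3.5, 5.8, 6.4, 9.9, 12.6, 14.8, 17.4, 23.4, 24.3, 27.2, 36.4.
n = 11.
r = 1 + (30/100)·(11 − 1) = 1 + 3 = 4.
r is an integer, so P30 is the value at rank 4: 9.9.

9.9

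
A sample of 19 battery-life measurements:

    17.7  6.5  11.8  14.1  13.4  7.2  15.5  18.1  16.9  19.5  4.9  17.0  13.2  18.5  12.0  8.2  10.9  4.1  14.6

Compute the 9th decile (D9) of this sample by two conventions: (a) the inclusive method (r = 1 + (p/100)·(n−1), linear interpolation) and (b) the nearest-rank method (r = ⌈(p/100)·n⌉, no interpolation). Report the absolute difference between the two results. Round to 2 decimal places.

0.32

Sorted: 4.1, 4.9, 6.5, 7.2, 8.2, 10.9, 11.8, 12.0, 13.2, 13.4, 14.1, 14.6, 15.5, 16.9, 17.0, 17.7, 18.1, 18.5, 19.5.
n = 19.
(a) r = 17.2; between ranks 17 (18.1) and 18 (18.5): 18.18.
(b) the nearest-rank method: rank 18 → 18.5.
|18.18 − 18.5| = 0.32.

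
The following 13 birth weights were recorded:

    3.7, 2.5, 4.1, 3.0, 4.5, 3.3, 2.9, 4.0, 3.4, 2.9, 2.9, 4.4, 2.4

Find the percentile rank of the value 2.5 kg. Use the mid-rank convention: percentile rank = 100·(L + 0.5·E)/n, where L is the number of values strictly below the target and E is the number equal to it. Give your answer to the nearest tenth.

Sorted: 2.4, 2.5, 2.9, 2.9, 2.9, 3.0, 3.3, 3.4, 3.7, 4.0, 4.1, 4.4, 4.5.
Count below 2.5: L = 1; count equal: E = 1; n = 13.
Percentile rank = 100·(1 + 0.5·1)/13 = 100·1.5/13 = 11.54.

11.5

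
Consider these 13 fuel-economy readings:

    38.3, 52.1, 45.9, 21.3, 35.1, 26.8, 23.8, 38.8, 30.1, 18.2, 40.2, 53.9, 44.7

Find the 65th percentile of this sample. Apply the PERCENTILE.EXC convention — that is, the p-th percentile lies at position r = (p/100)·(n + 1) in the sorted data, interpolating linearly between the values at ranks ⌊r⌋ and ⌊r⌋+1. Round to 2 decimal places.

40.65

Sorted: 18.2, 21.3, 23.8, 26.8, 30.1, 35.1, 38.3, 38.8, 40.2, 44.7, 45.9, 52.1, 53.9.
n = 13.
r = (65/100)·(13 + 1) = 9.1.
Rank 9 is 40.2 and rank 10 is 44.7.
Interpolate: 40.2 + 0.1·(44.7 − 40.2) = 40.2 + 0.1·4.5 = 40.65.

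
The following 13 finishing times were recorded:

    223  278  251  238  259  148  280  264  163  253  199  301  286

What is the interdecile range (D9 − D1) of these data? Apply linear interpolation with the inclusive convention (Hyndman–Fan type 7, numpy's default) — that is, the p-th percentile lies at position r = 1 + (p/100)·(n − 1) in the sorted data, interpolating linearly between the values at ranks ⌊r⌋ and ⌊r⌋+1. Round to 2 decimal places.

114.60

Sorted: 148, 163, 199, 223, 238, 251, 253, 259, 264, 278, 280, 286, 301.
n = 13.
P10: r = 2.2; ranks 2–3 are 163, 199; interpolating gives 170.2.
P90: r = 11.8; ranks 11–12 are 280, 286; interpolating gives 284.8.
Difference: 284.8 − 170.2 = 114.6.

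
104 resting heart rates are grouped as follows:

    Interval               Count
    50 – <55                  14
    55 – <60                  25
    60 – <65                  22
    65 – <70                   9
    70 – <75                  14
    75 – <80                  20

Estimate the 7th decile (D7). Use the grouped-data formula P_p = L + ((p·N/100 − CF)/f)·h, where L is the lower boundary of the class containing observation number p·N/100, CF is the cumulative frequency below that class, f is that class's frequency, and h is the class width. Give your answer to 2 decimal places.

71.00

N = 104; target position k = 70/100 · 104 = 72.8.
Cumulative frequencies: 14, 39, 61, 70, 84, 104.
Observation 72.8 falls in the class 70 – <75.
L = 70, CF = 70, f = 14, h = 5.
P70 = 70 + ((72.8 − 70)/14)·5 = 70 + 1 = 71.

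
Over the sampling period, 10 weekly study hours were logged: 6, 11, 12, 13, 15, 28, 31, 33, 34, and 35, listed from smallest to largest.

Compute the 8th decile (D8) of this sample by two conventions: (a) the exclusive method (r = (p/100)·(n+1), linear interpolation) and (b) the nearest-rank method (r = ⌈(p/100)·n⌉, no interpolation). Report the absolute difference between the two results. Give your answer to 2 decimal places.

n = 10.
(a) r = 8.8; between ranks 8 (33) and 9 (34): 33.8.
(b) the nearest-rank method: rank 8 → 33.
|33.8 − 33| = 0.8.

0.80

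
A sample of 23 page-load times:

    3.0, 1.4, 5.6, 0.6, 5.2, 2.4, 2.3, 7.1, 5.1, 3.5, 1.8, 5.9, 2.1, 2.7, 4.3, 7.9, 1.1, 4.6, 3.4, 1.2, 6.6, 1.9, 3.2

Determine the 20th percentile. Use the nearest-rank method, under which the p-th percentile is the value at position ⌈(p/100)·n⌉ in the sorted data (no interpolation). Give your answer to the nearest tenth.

Sorted: 0.6, 1.1, 1.2, 1.4, 1.8, 1.9, 2.1, 2.3, 2.4, 2.7, 3.0, 3.2, 3.4, 3.5, 4.3, 4.6, 5.1, 5.2, 5.6, 5.9, 6.6, 7.1, 7.9.
n = 23.
Position = ⌈20/100 · 23⌉ = ⌈4.6⌉ = 5.
The value at rank 5 is 1.8.

1.8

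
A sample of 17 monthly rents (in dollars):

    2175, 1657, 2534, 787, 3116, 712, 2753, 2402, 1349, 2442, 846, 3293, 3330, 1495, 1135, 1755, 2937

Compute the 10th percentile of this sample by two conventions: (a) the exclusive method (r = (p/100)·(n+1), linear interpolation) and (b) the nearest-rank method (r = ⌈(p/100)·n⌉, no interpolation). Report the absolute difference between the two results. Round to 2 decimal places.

15.00

Sorted: 712, 787, 846, 1135, 1349, 1495, 1657, 1755, 2175, 2402, 2442, 2534, 2753, 2937, 3116, 3293, 3330.
n = 17.
(a) r = 1.8; between ranks 1 (712) and 2 (787): 772.
(b) the nearest-rank method: rank 2 → 787.
|772 − 787| = 15.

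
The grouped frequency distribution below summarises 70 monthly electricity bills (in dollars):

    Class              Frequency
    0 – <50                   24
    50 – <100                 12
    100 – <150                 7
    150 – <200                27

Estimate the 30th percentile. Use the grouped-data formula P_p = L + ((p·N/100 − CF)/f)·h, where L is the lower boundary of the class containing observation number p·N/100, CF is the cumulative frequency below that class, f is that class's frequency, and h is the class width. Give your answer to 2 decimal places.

N = 70; target position k = 30/100 · 70 = 21.
Cumulative frequencies: 24, 36, 43, 70.
Observation 21 falls in the class 0 – <50.
L = 0, CF = 0, f = 24, h = 50.
P30 = 0 + ((21 − 0)/24)·50 = 0 + 43.75 = 43.75.

43.75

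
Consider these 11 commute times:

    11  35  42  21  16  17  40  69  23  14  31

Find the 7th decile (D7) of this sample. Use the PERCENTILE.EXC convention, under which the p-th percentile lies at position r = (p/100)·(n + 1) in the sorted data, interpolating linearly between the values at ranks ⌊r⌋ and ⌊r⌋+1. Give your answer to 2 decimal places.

Sorted: 11, 14, 16, 17, 21, 23, 31, 35, 40, 42, 69.
n = 11.
r = (70/100)·(11 + 1) = 8.4.
Rank 8 is 35 and rank 9 is 40.
Interpolate: 35 + 0.4·(40 − 35) = 35 + 0.4·5 = 37.

37.00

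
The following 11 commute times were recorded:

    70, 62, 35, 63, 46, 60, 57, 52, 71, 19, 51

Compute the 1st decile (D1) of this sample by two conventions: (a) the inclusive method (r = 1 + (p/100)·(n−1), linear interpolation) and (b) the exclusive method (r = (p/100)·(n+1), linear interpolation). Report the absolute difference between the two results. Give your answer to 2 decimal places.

Sorted: 19, 35, 46, 51, 52, 57, 60, 62, 63, 70, 71.
n = 11.
(a) r = 2 → value at rank 2 = 35.
(b) r = 1.2; between ranks 1 (19) and 2 (35): 22.2.
|35 − 22.2| = 12.8.

12.80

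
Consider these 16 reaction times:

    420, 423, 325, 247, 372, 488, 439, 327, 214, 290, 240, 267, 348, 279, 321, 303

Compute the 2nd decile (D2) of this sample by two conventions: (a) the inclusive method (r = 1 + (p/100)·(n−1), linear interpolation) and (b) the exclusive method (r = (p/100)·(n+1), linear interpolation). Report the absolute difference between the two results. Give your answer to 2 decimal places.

Sorted: 214, 240, 247, 267, 279, 290, 303, 321, 325, 327, 348, 372, 420, 423, 439, 488.
n = 16.
(a) r = 4 → value at rank 4 = 267.
(b) r = 3.4; between ranks 3 (247) and 4 (267): 255.
|267 − 255| = 12.

12.00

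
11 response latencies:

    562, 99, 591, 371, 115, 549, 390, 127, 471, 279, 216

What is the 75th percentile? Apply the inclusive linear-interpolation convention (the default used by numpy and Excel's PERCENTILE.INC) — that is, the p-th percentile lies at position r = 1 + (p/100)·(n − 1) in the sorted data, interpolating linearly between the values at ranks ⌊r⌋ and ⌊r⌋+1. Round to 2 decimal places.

Sorted: 99, 115, 127, 216, 279, 371, 390, 471, 549, 562, 591.
n = 11.
r = 1 + (75/100)·(11 − 1) = 1 + 7.5 = 8.5.
Rank 8 is 471 and rank 9 is 549.
Interpolate: 471 + 0.5·(549 − 471) = 471 + 0.5·78 = 510.

510.00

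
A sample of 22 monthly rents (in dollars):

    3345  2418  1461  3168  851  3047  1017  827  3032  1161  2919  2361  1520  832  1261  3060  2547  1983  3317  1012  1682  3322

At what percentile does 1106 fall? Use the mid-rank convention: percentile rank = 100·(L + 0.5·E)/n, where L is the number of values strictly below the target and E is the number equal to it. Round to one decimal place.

Sorted: 827, 832, 851, 1012, 1017, 1161, 1261, 1461, 1520, 1682, 1983, 2361, 2418, 2547, 2919, 3032, 3047, 3060, 3168, 3317, 3322, 3345.
Count below 1106: L = 5; count equal: E = 0; n = 22.
Percentile rank = 100·(5 + 0.5·0)/22 = 100·5/22 = 22.73.

22.7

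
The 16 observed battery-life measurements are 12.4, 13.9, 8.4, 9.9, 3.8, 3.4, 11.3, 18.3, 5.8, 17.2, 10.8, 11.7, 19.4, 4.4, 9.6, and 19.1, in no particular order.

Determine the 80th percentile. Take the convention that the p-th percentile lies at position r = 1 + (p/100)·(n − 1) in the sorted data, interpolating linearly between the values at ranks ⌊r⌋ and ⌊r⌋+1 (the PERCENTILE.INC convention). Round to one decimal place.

17.2

Sorted: 3.4, 3.8, 4.4, 5.8, 8.4, 9.6, 9.9, 10.8, 11.3, 11.7, 12.4, 13.9, 17.2, 18.3, 19.1, 19.4.
n = 16.
r = 1 + (80/100)·(16 − 1) = 1 + 12 = 13.
r is an integer, so P80 is the value at rank 13: 17.2.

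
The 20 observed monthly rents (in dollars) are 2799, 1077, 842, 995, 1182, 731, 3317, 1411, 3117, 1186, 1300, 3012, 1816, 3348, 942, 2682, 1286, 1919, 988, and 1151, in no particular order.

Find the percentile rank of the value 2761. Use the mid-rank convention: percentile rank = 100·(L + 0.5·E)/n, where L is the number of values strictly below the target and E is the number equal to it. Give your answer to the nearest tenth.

Sorted: 731, 842, 942, 988, 995, 1077, 1151, 1182, 1186, 1286, 1300, 1411, 1816, 1919, 2682, 2799, 3012, 3117, 3317, 3348.
Count below 2761: L = 15; count equal: E = 0; n = 20.
Percentile rank = 100·(15 + 0.5·0)/20 = 100·15/20 = 75.

75.0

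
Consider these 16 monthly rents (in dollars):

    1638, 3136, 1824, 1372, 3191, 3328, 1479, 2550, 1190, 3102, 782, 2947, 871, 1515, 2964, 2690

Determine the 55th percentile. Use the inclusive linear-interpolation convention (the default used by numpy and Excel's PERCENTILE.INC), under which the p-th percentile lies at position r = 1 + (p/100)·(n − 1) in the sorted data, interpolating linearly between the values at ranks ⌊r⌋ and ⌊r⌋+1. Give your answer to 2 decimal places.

2585.00

Sorted: 782, 871, 1190, 1372, 1479, 1515, 1638, 1824, 2550, 2690, 2947, 2964, 3102, 3136, 3191, 3328.
n = 16.
r = 1 + (55/100)·(16 − 1) = 1 + 8.25 = 9.25.
Rank 9 is 2550 and rank 10 is 2690.
Interpolate: 2550 + 0.25·(2690 − 2550) = 2550 + 0.25·140 = 2585.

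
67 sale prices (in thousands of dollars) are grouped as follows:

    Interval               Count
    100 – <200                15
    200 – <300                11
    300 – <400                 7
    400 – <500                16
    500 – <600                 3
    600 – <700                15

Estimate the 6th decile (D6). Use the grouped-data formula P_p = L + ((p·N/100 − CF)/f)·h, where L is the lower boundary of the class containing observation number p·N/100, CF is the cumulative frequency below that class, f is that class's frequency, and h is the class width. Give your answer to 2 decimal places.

N = 67; target position k = 60/100 · 67 = 40.2.
Cumulative frequencies: 15, 26, 33, 49, 52, 67.
Observation 40.2 falls in the class 400 – <500.
L = 400, CF = 33, f = 16, h = 100.
P60 = 400 + ((40.2 − 33)/16)·100 = 400 + 45 = 445.

445.00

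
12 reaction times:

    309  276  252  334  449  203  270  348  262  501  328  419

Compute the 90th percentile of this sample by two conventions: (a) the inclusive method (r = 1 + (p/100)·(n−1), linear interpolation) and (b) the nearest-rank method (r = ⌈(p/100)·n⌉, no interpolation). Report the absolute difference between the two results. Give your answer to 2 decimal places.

Sorted: 203, 252, 262, 270, 276, 309, 328, 334, 348, 419, 449, 501.
n = 12.
(a) r = 10.9; between ranks 10 (419) and 11 (449): 446.
(b) the nearest-rank method: rank 11 → 449.
|446 − 449| = 3.

3.00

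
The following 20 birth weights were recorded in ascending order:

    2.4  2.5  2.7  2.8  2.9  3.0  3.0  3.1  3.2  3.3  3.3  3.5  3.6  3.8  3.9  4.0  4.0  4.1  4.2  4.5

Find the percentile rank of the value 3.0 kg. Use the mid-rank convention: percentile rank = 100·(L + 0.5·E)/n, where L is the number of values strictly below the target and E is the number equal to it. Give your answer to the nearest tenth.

30.0

Count below 3.0: L = 5; count equal: E = 2; n = 20.
Percentile rank = 100·(5 + 0.5·2)/20 = 100·6/20 = 30.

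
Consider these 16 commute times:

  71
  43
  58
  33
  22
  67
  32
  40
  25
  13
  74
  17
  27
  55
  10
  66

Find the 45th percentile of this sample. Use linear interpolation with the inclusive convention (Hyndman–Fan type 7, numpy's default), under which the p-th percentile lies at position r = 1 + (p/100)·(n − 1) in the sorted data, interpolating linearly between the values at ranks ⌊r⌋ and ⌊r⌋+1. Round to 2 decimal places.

Sorted: 10, 13, 17, 22, 25, 27, 32, 33, 40, 43, 55, 58, 66, 67, 71, 74.
n = 16.
r = 1 + (45/100)·(16 − 1) = 1 + 6.75 = 7.75.
Rank 7 is 32 and rank 8 is 33.
Interpolate: 32 + 0.75·(33 − 32) = 32 + 0.75·1 = 32.75.

32.75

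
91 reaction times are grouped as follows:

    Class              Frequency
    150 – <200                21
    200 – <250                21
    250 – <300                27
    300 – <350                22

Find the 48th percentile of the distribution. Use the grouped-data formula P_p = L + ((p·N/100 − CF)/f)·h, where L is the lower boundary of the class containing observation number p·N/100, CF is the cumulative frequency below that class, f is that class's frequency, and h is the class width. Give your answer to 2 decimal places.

253.11

N = 91; target position k = 48/100 · 91 = 43.68.
Cumulative frequencies: 21, 42, 69, 91.
Observation 43.68 falls in the class 250 – <300.
L = 250, CF = 42, f = 27, h = 50.
P48 = 250 + ((43.68 − 42)/27)·50 = 250 + 3.11111 = 253.111.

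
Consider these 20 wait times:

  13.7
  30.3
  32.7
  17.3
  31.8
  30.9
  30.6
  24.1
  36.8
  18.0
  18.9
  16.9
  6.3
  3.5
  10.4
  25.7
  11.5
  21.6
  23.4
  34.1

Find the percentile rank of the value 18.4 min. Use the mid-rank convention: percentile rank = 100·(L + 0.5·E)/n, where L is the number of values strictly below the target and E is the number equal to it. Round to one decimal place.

40.0

Sorted: 3.5, 6.3, 10.4, 11.5, 13.7, 16.9, 17.3, 18.0, 18.9, 21.6, 23.4, 24.1, 25.7, 30.3, 30.6, 30.9, 31.8, 32.7, 34.1, 36.8.
Count below 18.4: L = 8; count equal: E = 0; n = 20.
Percentile rank = 100·(8 + 0.5·0)/20 = 100·8/20 = 40.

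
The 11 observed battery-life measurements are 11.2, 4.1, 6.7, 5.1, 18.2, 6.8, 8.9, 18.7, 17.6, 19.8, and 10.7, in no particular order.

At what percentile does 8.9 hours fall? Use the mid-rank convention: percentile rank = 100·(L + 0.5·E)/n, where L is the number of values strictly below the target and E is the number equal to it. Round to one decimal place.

Sorted: 4.1, 5.1, 6.7, 6.8, 8.9, 10.7, 11.2, 17.6, 18.2, 18.7, 19.8.
Count below 8.9: L = 4; count equal: E = 1; n = 11.
Percentile rank = 100·(4 + 0.5·1)/11 = 100·4.5/11 = 40.91.

40.9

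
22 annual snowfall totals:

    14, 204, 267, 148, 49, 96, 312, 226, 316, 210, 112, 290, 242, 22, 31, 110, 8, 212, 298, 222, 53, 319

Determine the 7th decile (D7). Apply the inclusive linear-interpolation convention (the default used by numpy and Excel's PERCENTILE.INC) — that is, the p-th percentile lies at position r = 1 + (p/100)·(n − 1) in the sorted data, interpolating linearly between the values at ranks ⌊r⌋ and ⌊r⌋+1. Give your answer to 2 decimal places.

Sorted: 8, 14, 22, 31, 49, 53, 96, 110, 112, 148, 204, 210, 212, 222, 226, 242, 267, 290, 298, 312, 316, 319.
n = 22.
r = 1 + (70/100)·(22 − 1) = 1 + 14.7 = 15.7.
Rank 15 is 226 and rank 16 is 242.
Interpolate: 226 + 0.7·(242 − 226) = 226 + 0.7·16 = 237.2.

237.20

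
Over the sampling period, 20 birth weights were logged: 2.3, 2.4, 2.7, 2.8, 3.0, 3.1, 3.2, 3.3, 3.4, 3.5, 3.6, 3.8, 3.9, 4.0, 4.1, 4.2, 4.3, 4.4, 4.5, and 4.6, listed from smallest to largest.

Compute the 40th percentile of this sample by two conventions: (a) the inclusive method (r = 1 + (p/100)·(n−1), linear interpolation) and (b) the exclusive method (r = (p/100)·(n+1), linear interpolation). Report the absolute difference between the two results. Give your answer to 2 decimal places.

0.02

n = 20.
(a) r = 8.6; between ranks 8 (3.3) and 9 (3.4): 3.36.
(b) r = 8.4; between ranks 8 (3.3) and 9 (3.4): 3.34.
|3.36 − 3.34| = 0.02.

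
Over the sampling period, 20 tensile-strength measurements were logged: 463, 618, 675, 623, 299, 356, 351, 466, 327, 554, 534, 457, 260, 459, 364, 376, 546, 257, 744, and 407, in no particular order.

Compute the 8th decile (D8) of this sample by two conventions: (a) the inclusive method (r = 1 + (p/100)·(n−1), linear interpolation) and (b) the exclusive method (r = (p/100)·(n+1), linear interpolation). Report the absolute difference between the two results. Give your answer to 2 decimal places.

Sorted: 257, 260, 299, 327, 351, 356, 364, 376, 407, 457, 459, 463, 466, 534, 546, 554, 618, 623, 675, 744.
n = 20.
(a) r = 16.2; between ranks 16 (554) and 17 (618): 566.8.
(b) r = 16.8; between ranks 16 (554) and 17 (618): 605.2.
|566.8 − 605.2| = 38.4.

38.40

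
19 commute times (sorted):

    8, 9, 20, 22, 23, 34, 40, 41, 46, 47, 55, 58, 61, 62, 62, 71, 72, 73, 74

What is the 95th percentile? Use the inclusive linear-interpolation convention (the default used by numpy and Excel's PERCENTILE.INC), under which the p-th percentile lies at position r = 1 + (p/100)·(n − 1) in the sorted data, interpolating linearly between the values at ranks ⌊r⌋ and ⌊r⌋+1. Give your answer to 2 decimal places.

n = 19.
r = 1 + (95/100)·(19 − 1) = 1 + 17.1 = 18.1.
Rank 18 is 73 and rank 19 is 74.
Interpolate: 73 + 0.1·(74 − 73) = 73 + 0.1·1 = 73.1.

73.10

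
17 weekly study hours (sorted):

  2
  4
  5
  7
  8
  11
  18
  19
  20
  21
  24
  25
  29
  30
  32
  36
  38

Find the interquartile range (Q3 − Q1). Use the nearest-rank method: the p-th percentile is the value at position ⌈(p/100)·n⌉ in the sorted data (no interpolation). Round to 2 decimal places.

n = 17.
P25: rank ⌈25/100·17⌉ = 5 → 8.
P75: rank ⌈75/100·17⌉ = 13 → 29.
Difference: 29 − 8 = 21.

21.00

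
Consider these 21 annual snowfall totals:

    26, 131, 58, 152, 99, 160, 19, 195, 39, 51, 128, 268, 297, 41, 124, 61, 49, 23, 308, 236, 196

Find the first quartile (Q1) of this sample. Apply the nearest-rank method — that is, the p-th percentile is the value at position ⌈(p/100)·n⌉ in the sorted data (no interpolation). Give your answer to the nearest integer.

49

Sorted: 19, 23, 26, 39, 41, 49, 51, 58, 61, 99, 124, 128, 131, 152, 160, 195, 196, 236, 268, 297, 308.
n = 21.
Position = ⌈25/100 · 21⌉ = ⌈5.25⌉ = 6.
The value at rank 6 is 49.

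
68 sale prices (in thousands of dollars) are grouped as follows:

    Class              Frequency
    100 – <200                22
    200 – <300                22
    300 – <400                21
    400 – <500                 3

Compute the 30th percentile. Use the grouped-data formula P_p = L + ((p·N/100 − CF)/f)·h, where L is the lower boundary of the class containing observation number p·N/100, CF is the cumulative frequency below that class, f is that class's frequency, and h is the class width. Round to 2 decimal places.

192.73

N = 68; target position k = 30/100 · 68 = 20.4.
Cumulative frequencies: 22, 44, 65, 68.
Observation 20.4 falls in the class 100 – <200.
L = 100, CF = 0, f = 22, h = 100.
P30 = 100 + ((20.4 − 0)/22)·100 = 100 + 92.7273 = 192.727.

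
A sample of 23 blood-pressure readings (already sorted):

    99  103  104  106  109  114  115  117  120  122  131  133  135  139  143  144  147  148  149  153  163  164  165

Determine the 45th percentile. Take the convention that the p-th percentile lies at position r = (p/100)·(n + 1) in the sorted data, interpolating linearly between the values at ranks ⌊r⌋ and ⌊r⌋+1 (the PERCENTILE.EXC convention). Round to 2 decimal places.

n = 23.
r = (45/100)·(23 + 1) = 10.8.
Rank 10 is 122 and rank 11 is 131.
Interpolate: 122 + 0.8·(131 − 122) = 122 + 0.8·9 = 129.2.

129.20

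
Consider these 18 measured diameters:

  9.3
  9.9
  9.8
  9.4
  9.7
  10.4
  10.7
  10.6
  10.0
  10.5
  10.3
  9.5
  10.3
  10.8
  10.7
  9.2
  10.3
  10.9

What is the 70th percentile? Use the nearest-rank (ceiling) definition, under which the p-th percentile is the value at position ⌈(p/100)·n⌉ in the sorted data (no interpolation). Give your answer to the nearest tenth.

Sorted: 9.2, 9.3, 9.4, 9.5, 9.7, 9.8, 9.9, 10.0, 10.3, 10.3, 10.3, 10.4, 10.5, 10.6, 10.7, 10.7, 10.8, 10.9.
n = 18.
Position = ⌈70/100 · 18⌉ = ⌈12.6⌉ = 13.
The value at rank 13 is 10.5.

10.5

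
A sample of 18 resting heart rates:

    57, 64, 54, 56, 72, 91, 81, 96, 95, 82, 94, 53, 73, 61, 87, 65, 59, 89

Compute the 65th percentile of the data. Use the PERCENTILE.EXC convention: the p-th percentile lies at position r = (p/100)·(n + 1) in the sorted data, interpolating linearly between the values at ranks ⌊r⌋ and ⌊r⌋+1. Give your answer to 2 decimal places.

Sorted: 53, 54, 56, 57, 59, 61, 64, 65, 72, 73, 81, 82, 87, 89, 91, 94, 95, 96.
n = 18.
r = (65/100)·(18 + 1) = 12.35.
Rank 12 is 82 and rank 13 is 87.
Interpolate: 82 + 0.35·(87 − 82) = 82 + 0.35·5 = 83.75.

83.75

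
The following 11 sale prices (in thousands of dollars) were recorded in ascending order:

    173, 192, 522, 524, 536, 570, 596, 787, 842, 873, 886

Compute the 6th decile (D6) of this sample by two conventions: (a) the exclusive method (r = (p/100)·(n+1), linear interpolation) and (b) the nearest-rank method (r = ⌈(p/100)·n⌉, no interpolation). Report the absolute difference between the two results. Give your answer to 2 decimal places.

38.20

n = 11.
(a) r = 7.2; between ranks 7 (596) and 8 (787): 634.2.
(b) the nearest-rank method: rank 7 → 596.
|634.2 − 596| = 38.2.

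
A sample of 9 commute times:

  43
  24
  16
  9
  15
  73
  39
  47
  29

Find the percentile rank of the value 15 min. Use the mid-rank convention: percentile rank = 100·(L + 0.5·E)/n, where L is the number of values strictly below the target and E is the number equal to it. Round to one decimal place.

Sorted: 9, 15, 16, 24, 29, 39, 43, 47, 73.
Count below 15: L = 1; count equal: E = 1; n = 9.
Percentile rank = 100·(1 + 0.5·1)/9 = 100·1.5/9 = 16.67.

16.7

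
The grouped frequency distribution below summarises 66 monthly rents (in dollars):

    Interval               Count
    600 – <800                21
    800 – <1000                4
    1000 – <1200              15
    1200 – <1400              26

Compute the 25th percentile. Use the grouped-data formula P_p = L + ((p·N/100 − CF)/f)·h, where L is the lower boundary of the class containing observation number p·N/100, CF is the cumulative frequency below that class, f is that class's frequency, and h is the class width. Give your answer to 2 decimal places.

N = 66; target position k = 25/100 · 66 = 16.5.
Cumulative frequencies: 21, 25, 40, 66.
Observation 16.5 falls in the class 600 – <800.
L = 600, CF = 0, f = 21, h = 200.
P25 = 600 + ((16.5 − 0)/21)·200 = 600 + 157.143 = 757.143.

757.14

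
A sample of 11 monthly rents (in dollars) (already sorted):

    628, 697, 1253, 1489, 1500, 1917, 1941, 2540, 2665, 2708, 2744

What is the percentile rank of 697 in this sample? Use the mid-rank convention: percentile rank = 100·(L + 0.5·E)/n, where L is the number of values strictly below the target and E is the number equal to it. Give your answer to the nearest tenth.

Count below 697: L = 1; count equal: E = 1; n = 11.
Percentile rank = 100·(1 + 0.5·1)/11 = 100·1.5/11 = 13.64.

13.6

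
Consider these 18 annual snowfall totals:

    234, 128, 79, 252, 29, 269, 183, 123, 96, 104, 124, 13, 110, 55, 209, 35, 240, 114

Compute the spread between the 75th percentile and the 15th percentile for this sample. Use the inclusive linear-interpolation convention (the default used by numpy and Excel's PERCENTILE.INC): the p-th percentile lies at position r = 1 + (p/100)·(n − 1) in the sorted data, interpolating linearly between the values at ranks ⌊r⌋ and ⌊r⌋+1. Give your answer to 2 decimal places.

Sorted: 13, 29, 35, 55, 79, 96, 104, 110, 114, 123, 124, 128, 183, 209, 234, 240, 252, 269.
n = 18.
P15: r = 3.55; ranks 3–4 are 35, 55; interpolating gives 46.
P75: r = 13.75; ranks 13–14 are 183, 209; interpolating gives 202.5.
Difference: 202.5 − 46 = 156.5.

156.50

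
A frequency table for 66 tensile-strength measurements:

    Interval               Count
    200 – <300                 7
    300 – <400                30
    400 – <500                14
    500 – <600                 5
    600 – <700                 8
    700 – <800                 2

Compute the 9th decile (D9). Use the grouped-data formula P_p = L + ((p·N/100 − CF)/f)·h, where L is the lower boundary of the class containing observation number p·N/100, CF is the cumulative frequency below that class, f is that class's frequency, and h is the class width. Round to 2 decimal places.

N = 66; target position k = 90/100 · 66 = 59.4.
Cumulative frequencies: 7, 37, 51, 56, 64, 66.
Observation 59.4 falls in the class 600 – <700.
L = 600, CF = 56, f = 8, h = 100.
P90 = 600 + ((59.4 − 56)/8)·100 = 600 + 42.5 = 642.5.

642.50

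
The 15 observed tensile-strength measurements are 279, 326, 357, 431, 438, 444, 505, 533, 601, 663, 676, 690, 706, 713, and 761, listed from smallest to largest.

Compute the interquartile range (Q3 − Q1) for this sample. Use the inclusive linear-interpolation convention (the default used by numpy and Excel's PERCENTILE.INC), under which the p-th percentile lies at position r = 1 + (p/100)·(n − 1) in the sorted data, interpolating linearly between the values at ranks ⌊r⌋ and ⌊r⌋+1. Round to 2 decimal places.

n = 15.
P25: r = 4.5; ranks 4–5 are 431, 438; interpolating gives 434.5.
P75: r = 11.5; ranks 11–12 are 676, 690; interpolating gives 683.
Difference: 683 − 434.5 = 248.5.

248.50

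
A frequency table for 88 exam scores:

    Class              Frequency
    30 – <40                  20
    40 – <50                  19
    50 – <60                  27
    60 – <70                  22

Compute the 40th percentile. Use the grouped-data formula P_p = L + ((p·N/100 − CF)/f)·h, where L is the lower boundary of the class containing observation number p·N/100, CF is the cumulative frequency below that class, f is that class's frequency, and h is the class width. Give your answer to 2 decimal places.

48.00

N = 88; target position k = 40/100 · 88 = 35.2.
Cumulative frequencies: 20, 39, 66, 88.
Observation 35.2 falls in the class 40 – <50.
L = 40, CF = 20, f = 19, h = 10.
P40 = 40 + ((35.2 − 20)/19)·10 = 40 + 8 = 48.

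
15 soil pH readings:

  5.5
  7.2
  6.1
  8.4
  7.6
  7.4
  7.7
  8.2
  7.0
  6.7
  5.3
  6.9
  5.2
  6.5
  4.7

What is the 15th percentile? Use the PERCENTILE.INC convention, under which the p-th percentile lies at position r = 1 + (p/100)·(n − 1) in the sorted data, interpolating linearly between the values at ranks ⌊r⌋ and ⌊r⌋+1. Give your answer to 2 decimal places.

Sorted: 4.7, 5.2, 5.3, 5.5, 6.1, 6.5, 6.7, 6.9, 7.0, 7.2, 7.4, 7.6, 7.7, 8.2, 8.4.
n = 15.
r = 1 + (15/100)·(15 − 1) = 1 + 2.1 = 3.1.
Rank 3 is 5.3 and rank 4 is 5.5.
Interpolate: 5.3 + 0.1·(5.5 − 5.3) = 5.3 + 0.1·0.2 = 5.32.

5.32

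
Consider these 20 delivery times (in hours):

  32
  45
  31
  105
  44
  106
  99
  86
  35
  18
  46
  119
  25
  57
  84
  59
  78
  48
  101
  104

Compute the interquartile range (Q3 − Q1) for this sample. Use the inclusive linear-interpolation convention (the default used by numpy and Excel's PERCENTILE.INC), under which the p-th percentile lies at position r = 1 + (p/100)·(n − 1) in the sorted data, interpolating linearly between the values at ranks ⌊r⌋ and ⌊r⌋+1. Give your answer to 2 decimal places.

Sorted: 18, 25, 31, 32, 35, 44, 45, 46, 48, 57, 59, 78, 84, 86, 99, 101, 104, 105, 106, 119.
n = 20.
P25: r = 5.75; ranks 5–6 are 35, 44; interpolating gives 41.75.
P75: r = 15.25; ranks 15–16 are 99, 101; interpolating gives 99.5.
Difference: 99.5 − 41.75 = 57.75.

57.75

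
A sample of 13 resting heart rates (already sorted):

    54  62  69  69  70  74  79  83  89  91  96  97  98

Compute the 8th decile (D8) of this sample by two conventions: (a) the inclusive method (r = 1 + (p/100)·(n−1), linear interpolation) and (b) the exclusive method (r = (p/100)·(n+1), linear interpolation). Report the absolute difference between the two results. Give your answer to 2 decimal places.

2.20

n = 13.
(a) r = 10.6; between ranks 10 (91) and 11 (96): 94.
(b) r = 11.2; between ranks 11 (96) and 12 (97): 96.2.
|94 − 96.2| = 2.2.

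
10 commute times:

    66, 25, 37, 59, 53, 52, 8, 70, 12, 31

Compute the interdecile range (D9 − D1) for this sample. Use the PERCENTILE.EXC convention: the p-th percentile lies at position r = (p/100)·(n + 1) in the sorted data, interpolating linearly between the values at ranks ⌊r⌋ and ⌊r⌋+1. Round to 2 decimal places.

61.20

Sorted: 8, 12, 25, 31, 37, 52, 53, 59, 66, 70.
n = 10.
P10: r = 1.1; ranks 1–2 are 8, 12; interpolating gives 8.4.
P90: r = 9.9; ranks 9–10 are 66, 70; interpolating gives 69.6.
Difference: 69.6 − 8.4 = 61.2.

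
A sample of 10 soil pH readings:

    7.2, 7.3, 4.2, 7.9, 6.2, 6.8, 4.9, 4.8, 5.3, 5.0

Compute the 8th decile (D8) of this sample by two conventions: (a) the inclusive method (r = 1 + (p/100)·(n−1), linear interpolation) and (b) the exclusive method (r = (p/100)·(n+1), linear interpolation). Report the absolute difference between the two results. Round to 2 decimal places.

Sorted: 4.2, 4.8, 4.9, 5.0, 5.3, 6.2, 6.8, 7.2, 7.3, 7.9.
n = 10.
(a) r = 8.2; between ranks 8 (7.2) and 9 (7.3): 7.22.
(b) r = 8.8; between ranks 8 (7.2) and 9 (7.3): 7.28.
|7.22 − 7.28| = 0.06.

0.06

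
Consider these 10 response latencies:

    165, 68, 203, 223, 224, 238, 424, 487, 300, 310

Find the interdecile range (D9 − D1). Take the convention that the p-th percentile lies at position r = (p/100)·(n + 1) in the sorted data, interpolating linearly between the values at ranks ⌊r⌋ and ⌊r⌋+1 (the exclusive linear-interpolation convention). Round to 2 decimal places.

403.00

Sorted: 68, 165, 203, 223, 224, 238, 300, 310, 424, 487.
n = 10.
P10: r = 1.1; ranks 1–2 are 68, 165; interpolating gives 77.7.
P90: r = 9.9; ranks 9–10 are 424, 487; interpolating gives 480.7.
Difference: 480.7 − 77.7 = 403.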